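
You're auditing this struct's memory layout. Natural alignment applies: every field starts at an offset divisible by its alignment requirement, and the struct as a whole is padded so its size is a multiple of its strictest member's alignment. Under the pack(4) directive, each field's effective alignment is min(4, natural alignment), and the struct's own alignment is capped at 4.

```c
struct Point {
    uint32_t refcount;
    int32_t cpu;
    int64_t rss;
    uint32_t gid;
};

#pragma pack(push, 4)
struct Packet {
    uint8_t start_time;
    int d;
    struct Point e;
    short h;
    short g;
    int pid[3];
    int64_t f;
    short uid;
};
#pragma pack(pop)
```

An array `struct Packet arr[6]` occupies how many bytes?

360

Point: 0..4  refcount  (4B, 4-aligned); 4..8  cpu  (4B, 4-aligned); 8..16  rss  (8B, 8-aligned); 16..20  gid  (4B, 4-aligned); 20..24  -- tail padding (4B); sizeof = 24, alignof = 8
0..1  start_time  (1B, 1-aligned)
1..4  -- padding (3B)
4..8  d  (4B, 4-aligned)
8..32  e  (24B, 4-aligned)
32..34  h  (2B, 2-aligned)
34..36  g  (2B, 2-aligned)
36..48  pid  (12B, 4-aligned)
48..56  f  (8B, 4-aligned)
56..58  uid  (2B, 2-aligned)
58..60  -- tail padding (2B)
sizeof = 60, alignof = 4
array of 6: 6 × 60 = 360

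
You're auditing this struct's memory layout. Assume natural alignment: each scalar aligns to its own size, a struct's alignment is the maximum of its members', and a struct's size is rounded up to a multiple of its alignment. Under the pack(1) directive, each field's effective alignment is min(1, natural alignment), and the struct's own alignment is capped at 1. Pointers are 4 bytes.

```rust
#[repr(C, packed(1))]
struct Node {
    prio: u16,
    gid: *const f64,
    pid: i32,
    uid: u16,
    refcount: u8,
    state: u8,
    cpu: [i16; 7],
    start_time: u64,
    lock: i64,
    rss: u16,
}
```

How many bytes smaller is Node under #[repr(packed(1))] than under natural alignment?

10

natural layout:
  @0: prio [2B, align 2] → 2
  +2 pad (align 4)
  @4: gid [4B, align 4] → 8
  @8: pid [4B, align 4] → 12
  @12: uid [2B, align 2] → 14
  @14: refcount [1B, align 1] → 15
  @15: state [1B, align 1] → 16
  @16: cpu [14B, align 2] → 30
  +2 pad (align 8)
  @32: start_time [8B, align 8] → 40
  @40: lock [8B, align 8] → 48
  @48: rss [2B, align 2] → 50
  +6 tail pad (align 8)
  size 56, align 8
packed(1) layout:
  @0: prio [2B, align 1] → 2
  @2: gid [4B, align 1] → 6
  @6: pid [4B, align 1] → 10
  @10: uid [2B, align 1] → 12
  @12: refcount [1B, align 1] → 13
  @13: state [1B, align 1] → 14
  @14: cpu [14B, align 1] → 28
  @28: start_time [8B, align 1] → 36
  @36: lock [8B, align 1] → 44
  @44: rss [2B, align 1] → 46
  size 46, align 1
56 − 46 = 10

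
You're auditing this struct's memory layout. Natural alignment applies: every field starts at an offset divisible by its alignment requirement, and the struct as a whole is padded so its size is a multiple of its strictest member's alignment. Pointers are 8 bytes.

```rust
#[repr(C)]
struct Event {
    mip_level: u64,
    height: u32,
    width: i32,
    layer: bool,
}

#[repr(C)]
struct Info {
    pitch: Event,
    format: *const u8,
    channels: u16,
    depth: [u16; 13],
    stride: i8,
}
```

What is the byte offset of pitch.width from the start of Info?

12

Event: 0..8  mip_level  (8B, 8-aligned); 8..12  height  (4B, 4-aligned); 12..16  width  (4B, 4-aligned); 16..17  layer  (1B, 1-aligned); 17..24  -- tail padding (7B); sizeof = 24, alignof = 8
0..24  pitch  (24B, 8-aligned)
within Event: width at 12
0 + 12 = 12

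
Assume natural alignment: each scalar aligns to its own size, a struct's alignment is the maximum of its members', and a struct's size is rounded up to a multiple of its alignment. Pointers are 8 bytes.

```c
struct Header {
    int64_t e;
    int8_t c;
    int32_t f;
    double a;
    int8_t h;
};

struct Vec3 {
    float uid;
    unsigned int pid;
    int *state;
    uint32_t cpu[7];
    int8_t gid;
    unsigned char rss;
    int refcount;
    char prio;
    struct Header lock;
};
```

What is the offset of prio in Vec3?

52

Header: @0: e [8B, align 8] → 8; @8: c [1B, align 1] → 9; +3 pad (align 4); @12: f [4B, align 4] → 16; @16: a [8B, align 8] → 24; @24: h [1B, align 1] → 25; +7 tail pad (align 8); size 32, align 8
@0: uid [4B, align 4] → 4
@4: pid [4B, align 4] → 8
@8: state [8B, align 8] → 16
@16: cpu [28B, align 4] → 44
@44: gid [1B, align 1] → 45
@45: rss [1B, align 1] → 46
+2 pad (align 4)
@48: refcount [4B, align 4] → 52
@52: prio [1B, align 1] → 53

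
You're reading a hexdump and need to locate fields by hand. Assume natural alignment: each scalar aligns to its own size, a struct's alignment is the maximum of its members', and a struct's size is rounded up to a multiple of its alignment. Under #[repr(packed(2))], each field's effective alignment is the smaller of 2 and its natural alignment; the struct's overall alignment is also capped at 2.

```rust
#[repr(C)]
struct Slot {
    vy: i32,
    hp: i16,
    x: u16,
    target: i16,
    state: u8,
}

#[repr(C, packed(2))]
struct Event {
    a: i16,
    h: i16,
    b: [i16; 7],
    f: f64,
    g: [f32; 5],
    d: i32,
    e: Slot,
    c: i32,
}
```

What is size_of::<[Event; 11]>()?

726

Slot: 0..4  vy  (4B, 4-aligned); 4..6  hp  (2B, 2-aligned); 6..8  x  (2B, 2-aligned); 8..10  target  (2B, 2-aligned); 10..11  state  (1B, 1-aligned); 11..12  -- tail padding (1B); sizeof = 12, alignof = 4
0..2  a  (2B, 2-aligned)
2..4  h  (2B, 2-aligned)
4..18  b  (14B, 2-aligned)
18..26  f  (8B, 2-aligned)
26..46  g  (20B, 2-aligned)
46..50  d  (4B, 2-aligned)
50..62  e  (12B, 2-aligned)
62..66  c  (4B, 2-aligned)
sizeof = 66, alignof = 2
array of 11: 11 × 66 = 726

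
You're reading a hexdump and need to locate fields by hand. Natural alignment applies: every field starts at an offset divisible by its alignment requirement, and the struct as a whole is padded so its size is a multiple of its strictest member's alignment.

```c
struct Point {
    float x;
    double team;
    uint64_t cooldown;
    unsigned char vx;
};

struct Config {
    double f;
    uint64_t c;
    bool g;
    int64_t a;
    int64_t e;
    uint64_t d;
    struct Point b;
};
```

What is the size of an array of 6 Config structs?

Point: x at 0 (size 4, align 4) → ends 4; pad 4 to align 8 for team; team at 8 (size 8, align 8) → ends 16; cooldown at 16 (size 8, align 8) → ends 24; vx at 24 (size 1, align 1) → ends 25; tail pad 7 to reach multiple of 8; total 32 bytes, alignment 8
f at 0 (size 8, align 8) → ends 8
c at 8 (size 8, align 8) → ends 16
g at 16 (size 1, align 1) → ends 17
pad 7 to align 8 for a
a at 24 (size 8, align 8) → ends 32
e at 32 (size 8, align 8) → ends 40
d at 40 (size 8, align 8) → ends 48
b at 48 (size 32, align 8) → ends 80
total 80 bytes, alignment 8
array of 6: 6 × 80 = 480

480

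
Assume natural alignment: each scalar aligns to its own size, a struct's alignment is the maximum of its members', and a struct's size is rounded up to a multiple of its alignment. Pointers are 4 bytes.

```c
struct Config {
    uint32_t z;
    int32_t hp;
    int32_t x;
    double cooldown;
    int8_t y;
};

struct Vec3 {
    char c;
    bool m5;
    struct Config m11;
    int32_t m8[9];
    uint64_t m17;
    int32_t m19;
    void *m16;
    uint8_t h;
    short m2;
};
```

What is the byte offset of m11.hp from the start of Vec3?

12

Config: 0..4  z  (4B, 4-aligned); 4..8  hp  (4B, 4-aligned); 8..12  x  (4B, 4-aligned); 12..16  -- padding (4B); 16..24  cooldown  (8B, 8-aligned); 24..25  y  (1B, 1-aligned); 25..32  -- tail padding (7B); sizeof = 32, alignof = 8
0..1  c  (1B, 1-aligned)
1..2  m5  (1B, 1-aligned)
2..8  -- padding (6B)
8..40  m11  (32B, 8-aligned)
within Config: hp at 4
8 + 4 = 12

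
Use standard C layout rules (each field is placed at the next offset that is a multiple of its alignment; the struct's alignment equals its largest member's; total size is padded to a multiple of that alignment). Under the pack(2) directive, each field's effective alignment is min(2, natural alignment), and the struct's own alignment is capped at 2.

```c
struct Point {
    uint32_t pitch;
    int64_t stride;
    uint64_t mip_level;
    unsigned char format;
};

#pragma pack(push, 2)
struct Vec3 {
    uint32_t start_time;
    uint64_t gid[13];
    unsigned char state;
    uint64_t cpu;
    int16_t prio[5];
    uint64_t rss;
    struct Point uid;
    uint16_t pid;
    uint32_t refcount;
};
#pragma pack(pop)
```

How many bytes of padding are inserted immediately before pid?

0

Point: pitch at 0 (size 4, align 4) → ends 4; pad 4 to align 8 for stride; stride at 8 (size 8, align 8) → ends 16; mip_level at 16 (size 8, align 8) → ends 24; format at 24 (size 1, align 1) → ends 25; tail pad 7 to reach multiple of 8; total 32 bytes, alignment 8
start_time at 0 (size 4, align 2) → ends 4
gid at 4 (size 104, align 2) → ends 108
state at 108 (size 1, align 1) → ends 109
pad 1 to align 2 for cpu
cpu at 110 (size 8, align 2) → ends 118
prio at 118 (size 10, align 2) → ends 128
rss at 128 (size 8, align 2) → ends 136
uid at 136 (size 32, align 2) → ends 168
pid at 168 (size 2, align 2) → ends 170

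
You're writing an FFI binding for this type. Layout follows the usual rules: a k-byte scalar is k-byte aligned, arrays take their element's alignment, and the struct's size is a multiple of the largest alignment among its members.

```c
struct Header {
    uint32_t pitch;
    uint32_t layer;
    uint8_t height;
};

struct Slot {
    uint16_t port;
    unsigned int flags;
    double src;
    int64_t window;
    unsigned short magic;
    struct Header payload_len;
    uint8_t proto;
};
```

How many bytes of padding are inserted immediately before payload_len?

2

Header: @0: pitch [4B, align 4] → 4; @4: layer [4B, align 4] → 8; @8: height [1B, align 1] → 9; +3 tail pad (align 4); size 12, align 4
@0: port [2B, align 2] → 2
+2 pad (align 4)
@4: flags [4B, align 4] → 8
@8: src [8B, align 8] → 16
@16: window [8B, align 8] → 24
@24: magic [2B, align 2] → 26
+2 pad (align 4)
@28: payload_len [12B, align 4] → 40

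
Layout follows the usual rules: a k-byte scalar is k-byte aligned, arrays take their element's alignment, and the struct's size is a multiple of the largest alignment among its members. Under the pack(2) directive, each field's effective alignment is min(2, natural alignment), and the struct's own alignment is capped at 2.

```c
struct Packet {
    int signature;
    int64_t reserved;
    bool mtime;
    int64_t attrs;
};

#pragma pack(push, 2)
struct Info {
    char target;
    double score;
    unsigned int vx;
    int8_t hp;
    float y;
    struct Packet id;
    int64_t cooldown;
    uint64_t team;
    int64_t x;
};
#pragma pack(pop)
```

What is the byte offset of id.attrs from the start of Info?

Packet: signature at 0 (size 4, align 4) → ends 4; pad 4 to align 8 for reserved; reserved at 8 (size 8, align 8) → ends 16; mtime at 16 (size 1, align 1) → ends 17; pad 7 to align 8 for attrs; attrs at 24 (size 8, align 8) → ends 32; total 32 bytes, alignment 8
target at 0 (size 1, align 1) → ends 1
pad 1 to align 2 for score
score at 2 (size 8, align 2) → ends 10
vx at 10 (size 4, align 2) → ends 14
hp at 14 (size 1, align 1) → ends 15
pad 1 to align 2 for y
y at 16 (size 4, align 2) → ends 20
id at 20 (size 32, align 2) → ends 52
within Packet: attrs at 24
20 + 24 = 44

44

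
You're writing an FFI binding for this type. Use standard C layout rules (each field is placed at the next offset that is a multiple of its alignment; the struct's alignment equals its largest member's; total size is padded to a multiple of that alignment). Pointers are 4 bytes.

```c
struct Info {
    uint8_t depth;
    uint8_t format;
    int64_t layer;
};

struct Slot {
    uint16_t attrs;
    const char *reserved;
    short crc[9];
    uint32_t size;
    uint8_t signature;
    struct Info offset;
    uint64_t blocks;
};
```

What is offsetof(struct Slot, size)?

Info: depth at 0 (size 1, align 1) → ends 1; format at 1 (size 1, align 1) → ends 2; pad 6 to align 8 for layer; layer at 8 (size 8, align 8) → ends 16; total 16 bytes, alignment 8
attrs at 0 (size 2, align 2) → ends 2
pad 2 to align 4 for reserved
reserved at 4 (size 4, align 4) → ends 8
crc at 8 (size 18, align 2) → ends 26
pad 2 to align 4 for size
size at 28 (size 4, align 4) → ends 32

28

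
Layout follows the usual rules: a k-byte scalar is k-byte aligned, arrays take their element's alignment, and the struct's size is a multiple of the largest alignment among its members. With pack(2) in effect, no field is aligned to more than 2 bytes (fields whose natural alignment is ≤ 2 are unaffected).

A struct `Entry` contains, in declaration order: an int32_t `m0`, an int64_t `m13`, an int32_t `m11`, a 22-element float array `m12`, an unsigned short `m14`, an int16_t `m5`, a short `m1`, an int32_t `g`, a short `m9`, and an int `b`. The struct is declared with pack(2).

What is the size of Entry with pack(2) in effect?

120

m0 at 0 (size 4, align 2) → ends 4
m13 at 4 (size 8, align 2) → ends 12
m11 at 12 (size 4, align 2) → ends 16
m12 at 16 (size 88, align 2) → ends 104
m14 at 104 (size 2, align 2) → ends 106
m5 at 106 (size 2, align 2) → ends 108
m1 at 108 (size 2, align 2) → ends 110
g at 110 (size 4, align 2) → ends 114
m9 at 114 (size 2, align 2) → ends 116
b at 116 (size 4, align 2) → ends 120
total 120 bytes, alignment 2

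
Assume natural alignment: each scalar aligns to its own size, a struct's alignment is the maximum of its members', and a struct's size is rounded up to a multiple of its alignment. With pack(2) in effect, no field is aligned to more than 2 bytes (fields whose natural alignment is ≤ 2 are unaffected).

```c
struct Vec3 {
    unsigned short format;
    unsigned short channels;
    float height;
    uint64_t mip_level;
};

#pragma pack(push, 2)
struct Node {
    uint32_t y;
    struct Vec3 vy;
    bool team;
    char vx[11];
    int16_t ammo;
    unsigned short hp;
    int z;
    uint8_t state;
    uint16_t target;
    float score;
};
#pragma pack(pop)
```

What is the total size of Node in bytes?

48 bytes

Vec3: format at 0 (size 2, align 2) → ends 2; channels at 2 (size 2, align 2) → ends 4; height at 4 (size 4, align 4) → ends 8; mip_level at 8 (size 8, align 8) → ends 16; total 16 bytes, alignment 8
y at 0 (size 4, align 2) → ends 4
vy at 4 (size 16, align 2) → ends 20
team at 20 (size 1, align 1) → ends 21
vx at 21 (size 11, align 1) → ends 32
ammo at 32 (size 2, align 2) → ends 34
hp at 34 (size 2, align 2) → ends 36
z at 36 (size 4, align 2) → ends 40
state at 40 (size 1, align 1) → ends 41
pad 1 to align 2 for target
target at 42 (size 2, align 2) → ends 44
score at 44 (size 4, align 2) → ends 48
total 48 bytes, alignment 2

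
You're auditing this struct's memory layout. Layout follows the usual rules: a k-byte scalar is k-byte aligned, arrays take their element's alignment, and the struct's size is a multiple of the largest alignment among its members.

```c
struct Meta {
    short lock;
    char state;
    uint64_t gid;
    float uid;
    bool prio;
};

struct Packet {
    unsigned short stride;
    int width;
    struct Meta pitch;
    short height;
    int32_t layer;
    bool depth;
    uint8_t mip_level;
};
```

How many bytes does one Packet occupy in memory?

48 bytes

Meta: lock at 0 (size 2, align 2) → ends 2; state at 2 (size 1, align 1) → ends 3; pad 5 to align 8 for gid; gid at 8 (size 8, align 8) → ends 16; uid at 16 (size 4, align 4) → ends 20; prio at 20 (size 1, align 1) → ends 21; tail pad 3 to reach multiple of 8; total 24 bytes, alignment 8
stride at 0 (size 2, align 2) → ends 2
pad 2 to align 4 for width
width at 4 (size 4, align 4) → ends 8
pitch at 8 (size 24, align 8) → ends 32
height at 32 (size 2, align 2) → ends 34
pad 2 to align 4 for layer
layer at 36 (size 4, align 4) → ends 40
depth at 40 (size 1, align 1) → ends 41
mip_level at 41 (size 1, align 1) → ends 42
tail pad 6 to reach multiple of 8
total 48 bytes, alignment 8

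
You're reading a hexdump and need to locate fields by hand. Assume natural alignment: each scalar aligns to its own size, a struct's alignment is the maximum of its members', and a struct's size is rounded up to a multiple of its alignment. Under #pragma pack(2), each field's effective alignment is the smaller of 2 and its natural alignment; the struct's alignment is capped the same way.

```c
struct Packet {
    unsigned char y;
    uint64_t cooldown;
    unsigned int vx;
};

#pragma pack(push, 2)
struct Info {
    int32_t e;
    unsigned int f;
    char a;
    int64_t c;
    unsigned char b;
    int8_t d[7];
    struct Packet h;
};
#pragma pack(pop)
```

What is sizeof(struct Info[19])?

Packet: 0..1  y  (1B, 1-aligned); 1..8  -- padding (7B); 8..16  cooldown  (8B, 8-aligned); 16..20  vx  (4B, 4-aligned); 20..24  -- tail padding (4B); sizeof = 24, alignof = 8
0..4  e  (4B, 2-aligned)
4..8  f  (4B, 2-aligned)
8..9  a  (1B, 1-aligned)
9..10  -- padding (1B)
10..18  c  (8B, 2-aligned)
18..19  b  (1B, 1-aligned)
19..26  d  (7B, 1-aligned)
26..50  h  (24B, 2-aligned)
sizeof = 50, alignof = 2
array of 19: 19 × 50 = 950

950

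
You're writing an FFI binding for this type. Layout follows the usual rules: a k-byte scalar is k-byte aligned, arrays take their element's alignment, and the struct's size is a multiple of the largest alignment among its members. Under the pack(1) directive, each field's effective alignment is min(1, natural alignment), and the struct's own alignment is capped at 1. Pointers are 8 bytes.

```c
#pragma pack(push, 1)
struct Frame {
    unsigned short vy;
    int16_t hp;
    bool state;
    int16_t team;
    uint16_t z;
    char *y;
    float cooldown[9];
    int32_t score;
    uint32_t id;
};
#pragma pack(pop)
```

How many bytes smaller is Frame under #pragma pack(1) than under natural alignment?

natural layout:
  vy at 0 (size 2, align 2) → ends 2
  hp at 2 (size 2, align 2) → ends 4
  state at 4 (size 1, align 1) → ends 5
  pad 1 to align 2 for team
  team at 6 (size 2, align 2) → ends 8
  z at 8 (size 2, align 2) → ends 10
  pad 6 to align 8 for y
  y at 16 (size 8, align 8) → ends 24
  cooldown at 24 (size 36, align 4) → ends 60
  score at 60 (size 4, align 4) → ends 64
  id at 64 (size 4, align 4) → ends 68
  tail pad 4 to reach multiple of 8
  total 72 bytes, alignment 8
packed(1) layout:
  vy at 0 (size 2, align 1) → ends 2
  hp at 2 (size 2, align 1) → ends 4
  state at 4 (size 1, align 1) → ends 5
  team at 5 (size 2, align 1) → ends 7
  z at 7 (size 2, align 1) → ends 9
  y at 9 (size 8, align 1) → ends 17
  cooldown at 17 (size 36, align 1) → ends 53
  score at 53 (size 4, align 1) → ends 57
  id at 57 (size 4, align 1) → ends 61
  total 61 bytes, alignment 1
72 − 61 = 11

11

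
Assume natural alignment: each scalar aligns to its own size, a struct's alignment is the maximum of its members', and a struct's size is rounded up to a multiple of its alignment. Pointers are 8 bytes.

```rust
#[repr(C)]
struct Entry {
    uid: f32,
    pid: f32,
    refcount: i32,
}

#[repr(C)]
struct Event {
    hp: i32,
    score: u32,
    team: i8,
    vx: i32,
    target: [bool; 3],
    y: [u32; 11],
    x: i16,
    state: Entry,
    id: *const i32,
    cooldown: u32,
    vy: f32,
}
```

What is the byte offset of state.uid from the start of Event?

68

Entry: @0: uid [4B, align 4] → 4; @4: pid [4B, align 4] → 8; @8: refcount [4B, align 4] → 12; size 12, align 4
@0: hp [4B, align 4] → 4
@4: score [4B, align 4] → 8
@8: team [1B, align 1] → 9
+3 pad (align 4)
@12: vx [4B, align 4] → 16
@16: target [3B, align 1] → 19
+1 pad (align 4)
@20: y [44B, align 4] → 64
@64: x [2B, align 2] → 66
+2 pad (align 4)
@68: state [12B, align 4] → 80
within Entry: uid at 0
68 + 0 = 68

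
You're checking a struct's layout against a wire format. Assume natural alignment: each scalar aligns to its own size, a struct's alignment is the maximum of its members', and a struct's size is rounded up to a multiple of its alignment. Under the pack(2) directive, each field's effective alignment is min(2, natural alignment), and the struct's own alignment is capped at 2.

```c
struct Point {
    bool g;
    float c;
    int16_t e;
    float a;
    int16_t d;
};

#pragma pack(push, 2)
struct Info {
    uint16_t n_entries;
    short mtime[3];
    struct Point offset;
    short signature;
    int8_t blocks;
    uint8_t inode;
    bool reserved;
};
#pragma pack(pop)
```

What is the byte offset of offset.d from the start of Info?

24

Point: g at 0 (size 1, align 1) → ends 1; pad 3 to align 4 for c; c at 4 (size 4, align 4) → ends 8; e at 8 (size 2, align 2) → ends 10; pad 2 to align 4 for a; a at 12 (size 4, align 4) → ends 16; d at 16 (size 2, align 2) → ends 18; tail pad 2 to reach multiple of 4; total 20 bytes, alignment 4
n_entries at 0 (size 2, align 2) → ends 2
mtime at 2 (size 6, align 2) → ends 8
offset at 8 (size 20, align 2) → ends 28
within Point: d at 16
8 + 16 = 24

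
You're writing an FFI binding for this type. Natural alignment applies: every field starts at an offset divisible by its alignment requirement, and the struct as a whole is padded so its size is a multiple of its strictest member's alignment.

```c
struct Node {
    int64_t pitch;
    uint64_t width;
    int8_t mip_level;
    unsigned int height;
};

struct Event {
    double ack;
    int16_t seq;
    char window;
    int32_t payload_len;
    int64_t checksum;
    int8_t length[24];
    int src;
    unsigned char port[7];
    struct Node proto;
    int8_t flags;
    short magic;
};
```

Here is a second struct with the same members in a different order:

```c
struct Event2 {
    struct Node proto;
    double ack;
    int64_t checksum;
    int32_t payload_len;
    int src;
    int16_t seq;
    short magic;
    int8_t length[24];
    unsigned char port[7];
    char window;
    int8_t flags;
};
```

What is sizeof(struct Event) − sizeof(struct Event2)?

Node: pitch at 0 (size 8, align 8) → ends 8; width at 8 (size 8, align 8) → ends 16; mip_level at 16 (size 1, align 1) → ends 17; pad 3 to align 4 for height; height at 20 (size 4, align 4) → ends 24; total 24 bytes, alignment 8
ack at 0 (size 8, align 8) → ends 8
seq at 8 (size 2, align 2) → ends 10
window at 10 (size 1, align 1) → ends 11
pad 1 to align 4 for payload_len
payload_len at 12 (size 4, align 4) → ends 16
checksum at 16 (size 8, align 8) → ends 24
length at 24 (size 24, align 1) → ends 48
src at 48 (size 4, align 4) → ends 52
port at 52 (size 7, align 1) → ends 59
pad 5 to align 8 for proto
proto at 64 (size 24, align 8) → ends 88
flags at 88 (size 1, align 1) → ends 89
pad 1 to align 2 for magic
magic at 90 (size 2, align 2) → ends 92
tail pad 4 to reach multiple of 8
total 96 bytes, alignment 8
— Event2 —
proto at 0 (size 24, align 8) → ends 24
ack at 24 (size 8, align 8) → ends 32
checksum at 32 (size 8, align 8) → ends 40
payload_len at 40 (size 4, align 4) → ends 44
src at 44 (size 4, align 4) → ends 48
seq at 48 (size 2, align 2) → ends 50
magic at 50 (size 2, align 2) → ends 52
length at 52 (size 24, align 1) → ends 76
port at 76 (size 7, align 1) → ends 83
window at 83 (size 1, align 1) → ends 84
flags at 84 (size 1, align 1) → ends 85
tail pad 3 to reach multiple of 8
total 88 bytes, alignment 8
96 − 88 = 8

8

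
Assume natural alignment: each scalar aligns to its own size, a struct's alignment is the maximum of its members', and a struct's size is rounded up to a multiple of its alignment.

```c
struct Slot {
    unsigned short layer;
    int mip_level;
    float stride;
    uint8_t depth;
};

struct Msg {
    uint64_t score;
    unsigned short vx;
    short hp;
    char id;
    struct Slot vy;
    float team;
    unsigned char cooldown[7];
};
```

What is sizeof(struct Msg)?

Slot: @0: layer [2B, align 2] → 2; +2 pad (align 4); @4: mip_level [4B, align 4] → 8; @8: stride [4B, align 4] → 12; @12: depth [1B, align 1] → 13; +3 tail pad (align 4); size 16, align 4
@0: score [8B, align 8] → 8
@8: vx [2B, align 2] → 10
@10: hp [2B, align 2] → 12
@12: id [1B, align 1] → 13
+3 pad (align 4)
@16: vy [16B, align 4] → 32
@32: team [4B, align 4] → 36
@36: cooldown [7B, align 1] → 43
+5 tail pad (align 8)
size 48, align 8

48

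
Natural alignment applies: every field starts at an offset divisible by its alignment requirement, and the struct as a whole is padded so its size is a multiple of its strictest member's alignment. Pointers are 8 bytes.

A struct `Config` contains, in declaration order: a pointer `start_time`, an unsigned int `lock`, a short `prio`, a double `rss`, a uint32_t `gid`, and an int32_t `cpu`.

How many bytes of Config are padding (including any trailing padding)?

2

0..8  start_time  (8B, 8-aligned)
8..12  lock  (4B, 4-aligned)
12..14  prio  (2B, 2-aligned)
14..16  -- padding (2B)
16..24  rss  (8B, 8-aligned)
24..28  gid  (4B, 4-aligned)
28..32  cpu  (4B, 4-aligned)
sizeof = 32, alignof = 8
data bytes 30, size 32 → padding 2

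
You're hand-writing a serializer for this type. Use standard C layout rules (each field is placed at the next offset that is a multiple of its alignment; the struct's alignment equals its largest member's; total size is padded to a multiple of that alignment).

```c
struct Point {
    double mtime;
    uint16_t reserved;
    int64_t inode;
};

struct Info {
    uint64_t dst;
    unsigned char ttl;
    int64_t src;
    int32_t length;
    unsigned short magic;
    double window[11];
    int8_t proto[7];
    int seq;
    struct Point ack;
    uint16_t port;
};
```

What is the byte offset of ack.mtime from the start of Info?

Point: mtime at 0 (size 8, align 8) → ends 8; reserved at 8 (size 2, align 2) → ends 10; pad 6 to align 8 for inode; inode at 16 (size 8, align 8) → ends 24; total 24 bytes, alignment 8
dst at 0 (size 8, align 8) → ends 8
ttl at 8 (size 1, align 1) → ends 9
pad 7 to align 8 for src
src at 16 (size 8, align 8) → ends 24
length at 24 (size 4, align 4) → ends 28
magic at 28 (size 2, align 2) → ends 30
pad 2 to align 8 for window
window at 32 (size 88, align 8) → ends 120
proto at 120 (size 7, align 1) → ends 127
pad 1 to align 4 for seq
seq at 128 (size 4, align 4) → ends 132
pad 4 to align 8 for ack
ack at 136 (size 24, align 8) → ends 160
within Point: mtime at 0
136 + 0 = 136

136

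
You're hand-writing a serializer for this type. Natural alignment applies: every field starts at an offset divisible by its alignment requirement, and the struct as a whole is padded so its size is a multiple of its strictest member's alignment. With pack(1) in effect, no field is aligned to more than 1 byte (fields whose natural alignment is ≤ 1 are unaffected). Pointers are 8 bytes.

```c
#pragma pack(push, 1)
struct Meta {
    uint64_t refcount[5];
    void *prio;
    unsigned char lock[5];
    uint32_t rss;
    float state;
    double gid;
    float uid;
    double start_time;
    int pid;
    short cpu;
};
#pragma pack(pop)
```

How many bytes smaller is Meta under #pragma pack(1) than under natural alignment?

9

natural layout:
  0..40  refcount  (40B, 8-aligned)
  40..48  prio  (8B, 8-aligned)
  48..53  lock  (5B, 1-aligned)
  53..56  -- padding (3B)
  56..60  rss  (4B, 4-aligned)
  60..64  state  (4B, 4-aligned)
  64..72  gid  (8B, 8-aligned)
  72..76  uid  (4B, 4-aligned)
  76..80  -- padding (4B)
  80..88  start_time  (8B, 8-aligned)
  88..92  pid  (4B, 4-aligned)
  92..94  cpu  (2B, 2-aligned)
  94..96  -- tail padding (2B)
  sizeof = 96, alignof = 8
packed(1) layout:
  0..40  refcount  (40B, 1-aligned)
  40..48  prio  (8B, 1-aligned)
  48..53  lock  (5B, 1-aligned)
  53..57  rss  (4B, 1-aligned)
  57..61  state  (4B, 1-aligned)
  61..69  gid  (8B, 1-aligned)
  69..73  uid  (4B, 1-aligned)
  73..81  start_time  (8B, 1-aligned)
  81..85  pid  (4B, 1-aligned)
  85..87  cpu  (2B, 1-aligned)
  sizeof = 87, alignof = 1
96 − 87 = 9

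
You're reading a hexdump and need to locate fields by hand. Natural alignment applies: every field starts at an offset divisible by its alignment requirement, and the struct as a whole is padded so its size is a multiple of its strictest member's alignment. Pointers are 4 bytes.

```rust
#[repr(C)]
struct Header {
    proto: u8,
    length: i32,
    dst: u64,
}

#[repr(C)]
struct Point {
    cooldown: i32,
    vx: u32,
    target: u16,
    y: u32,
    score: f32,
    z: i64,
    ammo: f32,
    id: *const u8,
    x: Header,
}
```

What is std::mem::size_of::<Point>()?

Header: proto at 0 (size 1, align 1) → ends 1; pad 3 to align 4 for length; length at 4 (size 4, align 4) → ends 8; dst at 8 (size 8, align 8) → ends 16; total 16 bytes, alignment 8
cooldown at 0 (size 4, align 4) → ends 4
vx at 4 (size 4, align 4) → ends 8
target at 8 (size 2, align 2) → ends 10
pad 2 to align 4 for y
y at 12 (size 4, align 4) → ends 16
score at 16 (size 4, align 4) → ends 20
pad 4 to align 8 for z
z at 24 (size 8, align 8) → ends 32
ammo at 32 (size 4, align 4) → ends 36
id at 36 (size 4, align 4) → ends 40
x at 40 (size 16, align 8) → ends 56
total 56 bytes, alignment 8

56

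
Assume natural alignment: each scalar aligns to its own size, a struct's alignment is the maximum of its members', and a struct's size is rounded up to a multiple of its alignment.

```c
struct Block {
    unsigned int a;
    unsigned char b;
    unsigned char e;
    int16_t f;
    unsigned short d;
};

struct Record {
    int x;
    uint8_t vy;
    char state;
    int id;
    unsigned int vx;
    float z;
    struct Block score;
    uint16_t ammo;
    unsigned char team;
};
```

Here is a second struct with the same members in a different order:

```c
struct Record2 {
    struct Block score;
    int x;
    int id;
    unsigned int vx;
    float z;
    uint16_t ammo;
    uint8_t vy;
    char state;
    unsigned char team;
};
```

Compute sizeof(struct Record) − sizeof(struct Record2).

Block: @0: a [4B, align 4] → 4; @4: b [1B, align 1] → 5; @5: e [1B, align 1] → 6; @6: f [2B, align 2] → 8; @8: d [2B, align 2] → 10; +2 tail pad (align 4); size 12, align 4
@0: x [4B, align 4] → 4
@4: vy [1B, align 1] → 5
@5: state [1B, align 1] → 6
+2 pad (align 4)
@8: id [4B, align 4] → 12
@12: vx [4B, align 4] → 16
@16: z [4B, align 4] → 20
@20: score [12B, align 4] → 32
@32: ammo [2B, align 2] → 34
@34: team [1B, align 1] → 35
+1 tail pad (align 4)
size 36, align 4
— Record2 —
@0: score [12B, align 4] → 12
@12: x [4B, align 4] → 16
@16: id [4B, align 4] → 20
@20: vx [4B, align 4] → 24
@24: z [4B, align 4] → 28
@28: ammo [2B, align 2] → 30
@30: vy [1B, align 1] → 31
@31: state [1B, align 1] → 32
@32: team [1B, align 1] → 33
+3 tail pad (align 4)
size 36, align 4
36 − 36 = 0

0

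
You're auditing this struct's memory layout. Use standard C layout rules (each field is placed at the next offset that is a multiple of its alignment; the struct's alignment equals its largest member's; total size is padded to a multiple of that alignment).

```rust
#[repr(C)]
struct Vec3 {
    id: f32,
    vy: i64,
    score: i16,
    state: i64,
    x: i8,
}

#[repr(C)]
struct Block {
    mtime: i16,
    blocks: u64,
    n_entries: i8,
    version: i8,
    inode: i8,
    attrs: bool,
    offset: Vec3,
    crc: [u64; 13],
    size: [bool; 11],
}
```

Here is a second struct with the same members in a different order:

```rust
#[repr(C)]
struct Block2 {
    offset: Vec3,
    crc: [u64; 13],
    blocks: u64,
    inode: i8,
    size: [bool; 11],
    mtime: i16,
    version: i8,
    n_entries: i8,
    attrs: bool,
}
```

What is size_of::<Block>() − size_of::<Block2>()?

Vec3: @0: id [4B, align 4] → 4; +4 pad (align 8); @8: vy [8B, align 8] → 16; @16: score [2B, align 2] → 18; +6 pad (align 8); @24: state [8B, align 8] → 32; @32: x [1B, align 1] → 33; +7 tail pad (align 8); size 40, align 8
@0: mtime [2B, align 2] → 2
+6 pad (align 8)
@8: blocks [8B, align 8] → 16
@16: n_entries [1B, align 1] → 17
@17: version [1B, align 1] → 18
@18: inode [1B, align 1] → 19
@19: attrs [1B, align 1] → 20
+4 pad (align 8)
@24: offset [40B, align 8] → 64
@64: crc [104B, align 8] → 168
@168: size [11B, align 1] → 179
+5 tail pad (align 8)
size 184, align 8
— Block2 —
@0: offset [40B, align 8] → 40
@40: crc [104B, align 8] → 144
@144: blocks [8B, align 8] → 152
@152: inode [1B, align 1] → 153
@153: size [11B, align 1] → 164
@164: mtime [2B, align 2] → 166
@166: version [1B, align 1] → 167
@167: n_entries [1B, align 1] → 168
@168: attrs [1B, align 1] → 169
+7 tail pad (align 8)
size 176, align 8
184 − 176 = 8

8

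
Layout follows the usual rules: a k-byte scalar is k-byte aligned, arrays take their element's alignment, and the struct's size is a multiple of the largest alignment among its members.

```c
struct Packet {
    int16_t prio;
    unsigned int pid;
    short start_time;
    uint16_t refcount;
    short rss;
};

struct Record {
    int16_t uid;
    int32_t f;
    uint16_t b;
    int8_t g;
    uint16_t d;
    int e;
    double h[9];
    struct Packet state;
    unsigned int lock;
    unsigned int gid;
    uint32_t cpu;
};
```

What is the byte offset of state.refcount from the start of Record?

Packet: prio at 0 (size 2, align 2) → ends 2; pad 2 to align 4 for pid; pid at 4 (size 4, align 4) → ends 8; start_time at 8 (size 2, align 2) → ends 10; refcount at 10 (size 2, align 2) → ends 12; rss at 12 (size 2, align 2) → ends 14; tail pad 2 to reach multiple of 4; total 16 bytes, alignment 4
uid at 0 (size 2, align 2) → ends 2
pad 2 to align 4 for f
f at 4 (size 4, align 4) → ends 8
b at 8 (size 2, align 2) → ends 10
g at 10 (size 1, align 1) → ends 11
pad 1 to align 2 for d
d at 12 (size 2, align 2) → ends 14
pad 2 to align 4 for e
e at 16 (size 4, align 4) → ends 20
pad 4 to align 8 for h
h at 24 (size 72, align 8) → ends 96
state at 96 (size 16, align 4) → ends 112
within Packet: refcount at 10
96 + 10 = 106

106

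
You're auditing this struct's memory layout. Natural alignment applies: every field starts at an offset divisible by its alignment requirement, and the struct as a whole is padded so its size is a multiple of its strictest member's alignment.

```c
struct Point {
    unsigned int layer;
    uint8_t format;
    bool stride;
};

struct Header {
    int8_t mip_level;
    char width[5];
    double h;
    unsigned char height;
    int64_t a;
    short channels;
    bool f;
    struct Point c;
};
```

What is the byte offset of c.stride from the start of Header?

41

Point: layer at 0 (size 4, align 4) → ends 4; format at 4 (size 1, align 1) → ends 5; stride at 5 (size 1, align 1) → ends 6; tail pad 2 to reach multiple of 4; total 8 bytes, alignment 4
mip_level at 0 (size 1, align 1) → ends 1
width at 1 (size 5, align 1) → ends 6
pad 2 to align 8 for h
h at 8 (size 8, align 8) → ends 16
height at 16 (size 1, align 1) → ends 17
pad 7 to align 8 for a
a at 24 (size 8, align 8) → ends 32
channels at 32 (size 2, align 2) → ends 34
f at 34 (size 1, align 1) → ends 35
pad 1 to align 4 for c
c at 36 (size 8, align 4) → ends 44
within Point: stride at 5
36 + 5 = 41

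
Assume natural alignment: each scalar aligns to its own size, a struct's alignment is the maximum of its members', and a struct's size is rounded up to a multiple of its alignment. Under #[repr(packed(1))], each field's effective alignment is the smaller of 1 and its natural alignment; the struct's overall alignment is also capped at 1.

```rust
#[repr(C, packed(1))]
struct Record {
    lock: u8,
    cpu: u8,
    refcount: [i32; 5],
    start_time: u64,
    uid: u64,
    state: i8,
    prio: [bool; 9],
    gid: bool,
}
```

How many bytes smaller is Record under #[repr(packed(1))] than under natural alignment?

7

natural layout:
  0..1  lock  (1B, 1-aligned)
  1..2  cpu  (1B, 1-aligned)
  2..4  -- padding (2B)
  4..24  refcount  (20B, 4-aligned)
  24..32  start_time  (8B, 8-aligned)
  32..40  uid  (8B, 8-aligned)
  40..41  state  (1B, 1-aligned)
  41..50  prio  (9B, 1-aligned)
  50..51  gid  (1B, 1-aligned)
  51..56  -- tail padding (5B)
  sizeof = 56, alignof = 8
packed(1) layout:
  0..1  lock  (1B, 1-aligned)
  1..2  cpu  (1B, 1-aligned)
  2..22  refcount  (20B, 1-aligned)
  22..30  start_time  (8B, 1-aligned)
  30..38  uid  (8B, 1-aligned)
  38..39  state  (1B, 1-aligned)
  39..48  prio  (9B, 1-aligned)
  48..49  gid  (1B, 1-aligned)
  sizeof = 49, alignof = 1
56 − 49 = 7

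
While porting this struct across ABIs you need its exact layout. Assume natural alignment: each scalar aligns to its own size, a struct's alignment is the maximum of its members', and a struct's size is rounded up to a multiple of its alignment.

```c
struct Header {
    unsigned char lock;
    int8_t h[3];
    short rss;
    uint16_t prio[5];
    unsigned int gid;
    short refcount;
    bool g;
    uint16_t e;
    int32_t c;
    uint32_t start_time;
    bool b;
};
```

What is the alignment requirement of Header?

member alignments: lock=1, h=1, rss=2, prio=2, gid=4, refcount=2, g=1, e=2, c=4, start_time=4, b=1
max = 4

4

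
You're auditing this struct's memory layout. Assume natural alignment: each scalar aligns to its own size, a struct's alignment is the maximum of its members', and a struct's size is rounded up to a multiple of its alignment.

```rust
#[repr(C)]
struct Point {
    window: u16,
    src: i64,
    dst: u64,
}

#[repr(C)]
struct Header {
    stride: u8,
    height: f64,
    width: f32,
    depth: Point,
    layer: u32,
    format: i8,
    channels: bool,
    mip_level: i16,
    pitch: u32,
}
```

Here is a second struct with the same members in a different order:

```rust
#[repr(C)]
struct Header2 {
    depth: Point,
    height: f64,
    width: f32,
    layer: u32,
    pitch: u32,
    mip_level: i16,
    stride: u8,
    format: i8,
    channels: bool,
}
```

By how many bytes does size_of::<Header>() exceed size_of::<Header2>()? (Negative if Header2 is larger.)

Point: @0: window [2B, align 2] → 2; +6 pad (align 8); @8: src [8B, align 8] → 16; @16: dst [8B, align 8] → 24; size 24, align 8
@0: stride [1B, align 1] → 1
+7 pad (align 8)
@8: height [8B, align 8] → 16
@16: width [4B, align 4] → 20
+4 pad (align 8)
@24: depth [24B, align 8] → 48
@48: layer [4B, align 4] → 52
@52: format [1B, align 1] → 53
@53: channels [1B, align 1] → 54
@54: mip_level [2B, align 2] → 56
@56: pitch [4B, align 4] → 60
+4 tail pad (align 8)
size 64, align 8
— Header2 —
@0: depth [24B, align 8] → 24
@24: height [8B, align 8] → 32
@32: width [4B, align 4] → 36
@36: layer [4B, align 4] → 40
@40: pitch [4B, align 4] → 44
@44: mip_level [2B, align 2] → 46
@46: stride [1B, align 1] → 47
@47: format [1B, align 1] → 48
@48: channels [1B, align 1] → 49
+7 tail pad (align 8)
size 56, align 8
64 − 56 = 8

8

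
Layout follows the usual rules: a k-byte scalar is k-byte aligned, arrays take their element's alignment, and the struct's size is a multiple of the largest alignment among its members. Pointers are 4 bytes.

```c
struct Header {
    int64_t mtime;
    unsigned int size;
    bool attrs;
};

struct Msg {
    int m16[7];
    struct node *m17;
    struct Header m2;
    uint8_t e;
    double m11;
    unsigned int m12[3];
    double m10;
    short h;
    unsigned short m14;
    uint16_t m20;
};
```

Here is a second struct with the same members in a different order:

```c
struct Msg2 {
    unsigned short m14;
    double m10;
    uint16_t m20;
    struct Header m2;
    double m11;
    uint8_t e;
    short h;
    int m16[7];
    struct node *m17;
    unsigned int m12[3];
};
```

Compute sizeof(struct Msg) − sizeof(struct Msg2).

Header: 0..8  mtime  (8B, 8-aligned); 8..12  size  (4B, 4-aligned); 12..13  attrs  (1B, 1-aligned); 13..16  -- tail padding (3B); sizeof = 16, alignof = 8
0..28  m16  (28B, 4-aligned)
28..32  m17  (4B, 4-aligned)
32..48  m2  (16B, 8-aligned)
48..49  e  (1B, 1-aligned)
49..56  -- padding (7B)
56..64  m11  (8B, 8-aligned)
64..76  m12  (12B, 4-aligned)
76..80  -- padding (4B)
80..88  m10  (8B, 8-aligned)
88..90  h  (2B, 2-aligned)
90..92  m14  (2B, 2-aligned)
92..94  m20  (2B, 2-aligned)
94..96  -- tail padding (2B)
sizeof = 96, alignof = 8
— Msg2 —
0..2  m14  (2B, 2-aligned)
2..8  -- padding (6B)
8..16  m10  (8B, 8-aligned)
16..18  m20  (2B, 2-aligned)
18..24  -- padding (6B)
24..40  m2  (16B, 8-aligned)
40..48  m11  (8B, 8-aligned)
48..49  e  (1B, 1-aligned)
49..50  -- padding (1B)
50..52  h  (2B, 2-aligned)
52..80  m16  (28B, 4-aligned)
80..84  m17  (4B, 4-aligned)
84..96  m12  (12B, 4-aligned)
sizeof = 96, alignof = 8
96 − 96 = 0

0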